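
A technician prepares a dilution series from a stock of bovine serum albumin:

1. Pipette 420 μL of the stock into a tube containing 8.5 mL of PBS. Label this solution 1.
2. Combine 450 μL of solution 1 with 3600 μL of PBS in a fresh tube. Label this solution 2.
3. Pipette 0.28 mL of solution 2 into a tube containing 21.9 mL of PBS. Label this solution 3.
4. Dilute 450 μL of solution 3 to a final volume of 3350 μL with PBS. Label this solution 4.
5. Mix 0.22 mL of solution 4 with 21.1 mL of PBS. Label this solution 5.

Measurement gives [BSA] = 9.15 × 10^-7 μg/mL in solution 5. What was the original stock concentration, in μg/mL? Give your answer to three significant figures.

Step 1: 420 μL + 8.5 mL = 8920 μL total → factor 8920/420 = 21.238
Step 2: 450 μL + 3600 μL = 4050 μL total → factor 4050/450 = 9
Step 3: 0.28 mL + 21.9 mL = 22.18 mL total → factor 22.18/0.28 = 79.214
Step 4: 450 μL brought to 3350 μL → factor 3350/450 = 7.4444
Step 5: 0.22 mL + 21.1 mL = 21.32 mL total → factor 21.32/0.22 = 96.909
Overall dilution factor = 21.238 × 9 × 79.214 × 7.4444 × 96.909 = 1.0923 × 10^7
Stock = 9.15 × 10^-7 μg/mL × 1.0923 × 10^7 = 9.99 μg/mL

9.99 μg/mL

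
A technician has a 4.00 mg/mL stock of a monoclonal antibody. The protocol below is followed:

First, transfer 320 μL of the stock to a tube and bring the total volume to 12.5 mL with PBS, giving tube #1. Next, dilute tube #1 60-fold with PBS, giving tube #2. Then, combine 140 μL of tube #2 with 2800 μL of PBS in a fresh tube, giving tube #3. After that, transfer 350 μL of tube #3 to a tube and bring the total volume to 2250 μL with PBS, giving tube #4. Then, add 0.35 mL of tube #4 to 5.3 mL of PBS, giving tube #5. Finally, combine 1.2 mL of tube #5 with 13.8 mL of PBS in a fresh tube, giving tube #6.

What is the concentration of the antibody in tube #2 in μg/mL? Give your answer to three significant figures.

Step 1: 320 μL brought to 12.5 mL → factor 12500/320 = 39.062
Step 2: 60-fold → factor 60
Dilution factor through tube #2 = 39.062 × 60 = 2343.8
[tube #2] = 4.00 mg/mL / 2343.8 = 0.001707 mg/mL = 1.71 μg/mL

1.71 μg/mL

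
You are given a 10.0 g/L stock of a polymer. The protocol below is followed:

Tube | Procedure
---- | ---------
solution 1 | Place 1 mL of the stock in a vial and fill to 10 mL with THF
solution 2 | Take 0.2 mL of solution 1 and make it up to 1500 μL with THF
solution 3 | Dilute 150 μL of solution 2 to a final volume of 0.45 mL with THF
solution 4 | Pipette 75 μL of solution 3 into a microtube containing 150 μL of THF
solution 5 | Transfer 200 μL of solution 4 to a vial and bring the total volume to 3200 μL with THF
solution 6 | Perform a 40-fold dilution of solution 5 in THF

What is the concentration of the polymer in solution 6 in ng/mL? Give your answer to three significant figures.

23.1 ng/mL

Step 1: 1 mL brought to 10 mL → factor 10/1 = 10
Step 2: 0.2 mL brought to 1500 μL → factor 1.5/0.2 = 7.5
Step 3: 150 μL brought to 0.45 mL → factor 450/150 = 3
Step 4: 75 μL + 150 μL = 225 μL total → factor 225/75 = 3
Step 5: 200 μL brought to 3200 μL → factor 3200/200 = 16
Step 6: 40-fold → factor 40
Overall dilution factor = 10 × 7.5 × 3 × 3 × 16 × 40 = 4.32 × 10^5
Final = 10.0 g/L / 4.32 × 10^5 = 2.315 × 10^-5 g/L = 23.1 ng/mL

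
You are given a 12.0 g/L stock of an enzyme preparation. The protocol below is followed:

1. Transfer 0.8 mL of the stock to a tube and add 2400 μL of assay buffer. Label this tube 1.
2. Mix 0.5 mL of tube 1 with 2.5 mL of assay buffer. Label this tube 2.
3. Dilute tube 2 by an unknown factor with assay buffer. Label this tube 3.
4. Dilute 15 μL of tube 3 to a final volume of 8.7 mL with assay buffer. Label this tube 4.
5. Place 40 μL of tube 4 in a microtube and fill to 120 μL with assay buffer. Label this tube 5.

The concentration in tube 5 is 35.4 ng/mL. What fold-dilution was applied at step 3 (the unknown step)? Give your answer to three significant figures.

8.12-fold

Step 1: 0.8 mL + 2400 μL = 3.2 mL total → factor 3.2/0.8 = 4
Step 2: 0.5 mL + 2.5 mL = 3 mL total → factor 3/0.5 = 6
Step 3: unknown factor x
Step 4: 15 μL brought to 8.7 mL → factor 8700/15 = 580
Step 5: 40 μL brought to 120 μL → factor 120/40 = 3
Product of known-step factors = 41760
Overall factor = 12.0 g/L / (35.4 ng/mL) = 3.3898 × 10^5
x = 3.3898 × 10^5 / 41760 = 8.12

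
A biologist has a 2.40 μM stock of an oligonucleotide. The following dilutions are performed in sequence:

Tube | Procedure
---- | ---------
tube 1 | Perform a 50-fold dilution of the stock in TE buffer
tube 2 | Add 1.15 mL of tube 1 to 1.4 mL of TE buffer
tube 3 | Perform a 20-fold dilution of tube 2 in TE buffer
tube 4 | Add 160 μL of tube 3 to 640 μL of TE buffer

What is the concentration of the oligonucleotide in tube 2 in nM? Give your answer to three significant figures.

Step 1: 50-fold → factor 50
Step 2: 1.15 mL + 1.4 mL = 2.55 mL total → factor 2.55/1.15 = 2.2174
Dilution factor through tube 2 = 50 × 2.2174 = 110.87
[tube 2] = 2.40 μM / 110.87 = 0.02165 μM = 21.6 nM

21.6 nM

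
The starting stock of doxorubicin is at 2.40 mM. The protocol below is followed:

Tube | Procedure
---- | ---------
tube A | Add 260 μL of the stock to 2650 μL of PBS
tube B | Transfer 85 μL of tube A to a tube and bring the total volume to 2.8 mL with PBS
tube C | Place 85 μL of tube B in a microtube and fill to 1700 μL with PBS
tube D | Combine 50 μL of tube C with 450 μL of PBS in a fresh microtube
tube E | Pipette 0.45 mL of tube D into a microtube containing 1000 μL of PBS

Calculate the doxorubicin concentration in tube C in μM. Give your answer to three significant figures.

Step 1: 260 μL + 2650 μL = 2910 μL total → factor 2910/260 = 11.192
Step 2: 85 μL brought to 2.8 mL → factor 2800/85 = 32.941
Step 3: 85 μL brought to 1700 μL → factor 1700/85 = 20
Dilution factor through tube C = 11.192 × 32.941 × 20 = 7373.8
[tube C] = 2.40 mM / 7373.8 = 0.0003255 mM = 0.325 μM

0.325 μM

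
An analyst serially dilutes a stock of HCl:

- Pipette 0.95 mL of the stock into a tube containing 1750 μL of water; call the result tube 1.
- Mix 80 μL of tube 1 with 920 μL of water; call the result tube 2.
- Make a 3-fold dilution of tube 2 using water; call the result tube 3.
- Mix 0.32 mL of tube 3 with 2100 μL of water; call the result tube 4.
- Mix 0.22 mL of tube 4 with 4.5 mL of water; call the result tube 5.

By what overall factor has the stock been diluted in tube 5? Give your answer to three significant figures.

Step 1: 0.95 mL + 1750 μL = 2.7 mL total → factor 2.7/0.95 = 2.8421
Step 2: 80 μL + 920 μL = 1000 μL total → factor 1000/80 = 12.5
Step 3: 3-fold → factor 3
Step 4: 0.32 mL + 2100 μL = 2.42 mL total → factor 2.42/0.32 = 7.5625
Step 5: 0.22 mL + 4.5 mL = 4.72 mL total → factor 4.72/0.22 = 21.455
Overall dilution factor = 2.8421 × 12.5 × 3 × 7.5625 × 21.455 = 17292

1.73 × 10^4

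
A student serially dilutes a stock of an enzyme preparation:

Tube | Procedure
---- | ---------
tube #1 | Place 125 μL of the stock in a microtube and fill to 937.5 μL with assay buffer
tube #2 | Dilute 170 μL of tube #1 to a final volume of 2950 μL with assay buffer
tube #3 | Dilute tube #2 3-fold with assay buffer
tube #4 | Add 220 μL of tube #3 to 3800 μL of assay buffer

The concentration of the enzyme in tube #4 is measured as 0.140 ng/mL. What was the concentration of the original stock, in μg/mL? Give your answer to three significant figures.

Step 1: 125 μL brought to 937.5 μL → factor 937.5/125 = 7.5
Step 2: 170 μL brought to 2950 μL → factor 2950/170 = 17.353
Step 3: 3-fold → factor 3
Step 4: 220 μL + 3800 μL = 4020 μL total → factor 4020/220 = 18.273
Overall dilution factor = 7.5 × 17.353 × 3 × 18.273 = 7134.4
Stock = 0.140 ng/mL × 7134.4 = 998.8 ng/mL = 0.999 μg/mL

0.999 μg/mL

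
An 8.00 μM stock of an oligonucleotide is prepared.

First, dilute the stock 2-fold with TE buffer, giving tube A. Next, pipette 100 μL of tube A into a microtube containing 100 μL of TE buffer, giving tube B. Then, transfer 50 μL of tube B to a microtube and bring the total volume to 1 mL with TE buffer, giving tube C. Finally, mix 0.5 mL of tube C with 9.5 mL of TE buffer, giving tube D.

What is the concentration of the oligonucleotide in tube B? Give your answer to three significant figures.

Step 1: 2-fold → factor 2
Step 2: 100 μL + 100 μL = 200 μL total → factor 200/100 = 2
Dilution factor through tube B = 2 × 2 = 4
[tube B] = 8.00 μM / 4 = 2.00 μM

2.00 μM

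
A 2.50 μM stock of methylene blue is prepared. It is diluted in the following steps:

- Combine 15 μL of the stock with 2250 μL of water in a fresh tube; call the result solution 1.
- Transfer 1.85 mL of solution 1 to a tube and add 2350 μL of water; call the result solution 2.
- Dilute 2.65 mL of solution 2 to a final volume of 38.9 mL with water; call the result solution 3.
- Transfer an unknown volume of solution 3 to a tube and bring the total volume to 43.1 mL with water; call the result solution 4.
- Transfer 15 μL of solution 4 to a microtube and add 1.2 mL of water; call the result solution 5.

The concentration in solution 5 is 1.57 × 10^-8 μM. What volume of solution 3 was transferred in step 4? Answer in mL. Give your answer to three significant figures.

Step 1: 15 μL + 2250 μL = 2265 μL total → factor 2265/15 = 151
Step 2: 1.85 mL + 2350 μL = 4.2 mL total → factor 4.2/1.85 = 2.2703
Step 3: 2.65 mL brought to 38.9 mL → factor 38.9/2.65 = 14.679
Step 4: v brought to 43.1 mL → factor = 43.1 mL/v
Step 5: 15 μL + 1.2 mL = 1215 μL total → factor 1215/15 = 81
Product of known-step factors = 4.0761 × 10^5
Overall factor = 2.50 μM / (1.57 × 10^-8 μM) = 1.5924 × 10^8
Step-4 factor = 1.5924 × 10^8 / 4.0761 × 10^5 = 390.66
v = 43.1 mL / 390.66 = 0.110 mL

0.110 mL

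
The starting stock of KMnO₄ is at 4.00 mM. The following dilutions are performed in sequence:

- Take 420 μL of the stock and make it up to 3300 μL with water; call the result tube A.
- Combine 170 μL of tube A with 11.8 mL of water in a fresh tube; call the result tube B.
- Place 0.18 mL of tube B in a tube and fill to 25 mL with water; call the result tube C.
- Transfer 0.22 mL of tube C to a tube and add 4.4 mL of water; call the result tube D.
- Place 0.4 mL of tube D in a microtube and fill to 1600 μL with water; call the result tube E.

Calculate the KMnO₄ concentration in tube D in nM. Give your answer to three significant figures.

Step 1: 420 μL brought to 3300 μL → factor 3300/420 = 7.8571
Step 2: 170 μL + 11.8 mL = 11970 μL total → factor 11970/170 = 70.412
Step 3: 0.18 mL brought to 25 mL → factor 25/0.18 = 138.89
Step 4: 0.22 mL + 4.4 mL = 4.62 mL total → factor 4.62/0.22 = 21
Dilution factor through tube D = 7.8571 × 70.412 × 138.89 × 21 = 1.6136 × 10^6
[tube D] = 4.00 mM / 1.6136 × 10^6 = 2.479 × 10^-6 mM = 2.48 nM

2.48 nM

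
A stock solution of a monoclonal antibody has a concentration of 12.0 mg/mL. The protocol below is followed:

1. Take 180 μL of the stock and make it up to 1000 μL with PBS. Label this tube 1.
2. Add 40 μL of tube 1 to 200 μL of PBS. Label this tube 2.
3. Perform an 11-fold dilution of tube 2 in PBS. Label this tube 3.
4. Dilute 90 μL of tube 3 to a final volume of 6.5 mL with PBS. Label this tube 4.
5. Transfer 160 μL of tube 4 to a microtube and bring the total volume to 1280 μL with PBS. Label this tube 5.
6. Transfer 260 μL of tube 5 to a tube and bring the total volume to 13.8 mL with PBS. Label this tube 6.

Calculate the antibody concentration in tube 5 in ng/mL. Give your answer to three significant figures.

56.6 ng/mL

Step 1: 180 μL brought to 1000 μL → factor 1000/180 = 5.5556
Step 2: 40 μL + 200 μL = 240 μL total → factor 240/40 = 6
Step 3: 11-fold → factor 11
Step 4: 90 μL brought to 6.5 mL → factor 6500/90 = 72.222
Step 5: 160 μL brought to 1280 μL → factor 1280/160 = 8
Dilution factor through tube 5 = 5.5556 × 6 × 11 × 72.222 × 8 = 2.1185 × 10^5
[tube 5] = 12.0 mg/mL / 2.1185 × 10^5 = 5.664 × 10^-5 mg/mL = 56.6 ng/mL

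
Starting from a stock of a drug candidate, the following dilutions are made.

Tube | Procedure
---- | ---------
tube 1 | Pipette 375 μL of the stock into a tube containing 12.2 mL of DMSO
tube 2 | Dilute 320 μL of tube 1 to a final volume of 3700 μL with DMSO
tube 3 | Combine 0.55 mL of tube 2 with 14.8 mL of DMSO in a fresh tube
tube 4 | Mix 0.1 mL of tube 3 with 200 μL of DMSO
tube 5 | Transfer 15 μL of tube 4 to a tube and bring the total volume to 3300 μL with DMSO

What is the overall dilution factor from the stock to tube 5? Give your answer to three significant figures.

7.14 × 10^6

Step 1: 375 μL + 12.2 mL = 12575 μL total → factor 12575/375 = 33.533
Step 2: 320 μL brought to 3700 μL → factor 3700/320 = 11.562
Step 3: 0.55 mL + 14.8 mL = 15.35 mL total → factor 15.35/0.55 = 27.909
Step 4: 0.1 mL + 200 μL = 0.3 mL total → factor 0.3/0.1 = 3
Step 5: 15 μL brought to 3300 μL → factor 3300/15 = 220
Overall dilution factor = 33.533 × 11.562 × 27.909 × 3 × 220 = 7.142 × 10^6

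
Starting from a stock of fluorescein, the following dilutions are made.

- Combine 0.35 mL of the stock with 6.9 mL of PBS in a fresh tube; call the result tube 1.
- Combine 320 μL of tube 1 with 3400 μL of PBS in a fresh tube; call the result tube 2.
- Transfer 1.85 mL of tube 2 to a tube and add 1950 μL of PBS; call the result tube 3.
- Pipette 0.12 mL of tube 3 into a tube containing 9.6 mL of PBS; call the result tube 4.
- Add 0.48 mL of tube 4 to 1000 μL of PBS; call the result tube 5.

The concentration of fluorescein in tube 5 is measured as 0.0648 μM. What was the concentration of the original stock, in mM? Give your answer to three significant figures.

8.00 mM

Step 1: 0.35 mL + 6.9 mL = 7.25 mL total → factor 7.25/0.35 = 20.714
Step 2: 320 μL + 3400 μL = 3720 μL total → factor 3720/320 = 11.625
Step 3: 1.85 mL + 1950 μL = 3.8 mL total → factor 3.8/1.85 = 2.0541
Step 4: 0.12 mL + 9.6 mL = 9.72 mL total → factor 9.72/0.12 = 81
Step 5: 0.48 mL + 1000 μL = 1.48 mL total → factor 1.48/0.48 = 3.0833
Overall dilution factor = 20.714 × 11.625 × 2.0541 × 81 × 3.0833 = 1.2353 × 10^5
Stock = 0.0648 μM × 1.2353 × 10^5 = 8005 μM = 8.00 mM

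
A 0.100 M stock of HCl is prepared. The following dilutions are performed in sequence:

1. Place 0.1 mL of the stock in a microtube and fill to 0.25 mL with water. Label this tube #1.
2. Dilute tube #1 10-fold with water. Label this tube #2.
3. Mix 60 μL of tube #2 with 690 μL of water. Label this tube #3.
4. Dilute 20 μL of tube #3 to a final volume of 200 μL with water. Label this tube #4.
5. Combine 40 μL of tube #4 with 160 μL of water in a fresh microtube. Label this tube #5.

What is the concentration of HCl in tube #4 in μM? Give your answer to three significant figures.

Step 1: 0.1 mL brought to 0.25 mL → factor 0.25/0.1 = 2.5
Step 2: 10-fold → factor 10
Step 3: 60 μL + 690 μL = 750 μL total → factor 750/60 = 12.5
Step 4: 20 μL brought to 200 μL → factor 200/20 = 10
Dilution factor through tube #4 = 2.5 × 10 × 12.5 × 10 = 3125
[tube #4] = 0.100 M / 3125 = 3.200 × 10^-5 M = 32.0 μM

32.0 μM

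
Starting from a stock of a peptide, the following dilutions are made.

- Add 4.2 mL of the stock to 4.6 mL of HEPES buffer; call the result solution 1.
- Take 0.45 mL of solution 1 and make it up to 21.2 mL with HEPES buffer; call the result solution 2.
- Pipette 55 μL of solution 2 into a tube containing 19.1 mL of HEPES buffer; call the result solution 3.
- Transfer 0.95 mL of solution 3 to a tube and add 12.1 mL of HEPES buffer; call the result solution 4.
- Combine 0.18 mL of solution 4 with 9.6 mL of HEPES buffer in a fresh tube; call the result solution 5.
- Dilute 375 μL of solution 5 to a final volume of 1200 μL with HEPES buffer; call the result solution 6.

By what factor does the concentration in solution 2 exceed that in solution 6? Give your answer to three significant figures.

8.32 × 10^5

Step 1: 4.2 mL + 4.6 mL = 8.8 mL total → factor 8.8/4.2 = 2.0952
Step 2: 0.45 mL brought to 21.2 mL → factor 21.2/0.45 = 47.111
Step 3: 55 μL + 19.1 mL = 19155 μL total → factor 19155/55 = 348.27
Step 4: 0.95 mL + 12.1 mL = 13.05 mL total → factor 13.05/0.95 = 13.737
Step 5: 0.18 mL + 9.6 mL = 9.78 mL total → factor 9.78/0.18 = 54.333
Step 6: 375 μL brought to 1200 μL → factor 1200/375 = 3.2
Dilution factor to solution 2 = 98.709; to solution 6 = 8.2107 × 10^7
[solution 2]/[solution 6] = (factor to solution 6)/(factor to solution 2) = 8.2107 × 10^7/98.709 = 8.32 × 10^5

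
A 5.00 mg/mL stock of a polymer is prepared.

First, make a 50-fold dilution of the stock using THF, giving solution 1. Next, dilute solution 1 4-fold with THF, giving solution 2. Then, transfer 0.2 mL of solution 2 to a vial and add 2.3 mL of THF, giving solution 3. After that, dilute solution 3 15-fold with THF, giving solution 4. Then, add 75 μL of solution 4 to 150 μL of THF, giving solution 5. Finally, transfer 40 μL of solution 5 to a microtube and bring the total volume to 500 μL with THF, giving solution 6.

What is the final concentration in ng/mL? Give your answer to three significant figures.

3.56 ng/mL

Step 1: 50-fold → factor 50
Step 2: 4-fold → factor 4
Step 3: 0.2 mL + 2.3 mL = 2.5 mL total → factor 2.5/0.2 = 12.5
Step 4: 15-fold → factor 15
Step 5: 75 μL + 150 μL = 225 μL total → factor 225/75 = 3
Step 6: 40 μL brought to 500 μL → factor 500/40 = 12.5
Overall dilution factor = 50 × 4 × 12.5 × 15 × 3 × 12.5 = 1.4062 × 10^6
Final = 5.00 mg/mL / 1.4062 × 10^6 = 3.556 × 10^-6 mg/mL = 3.56 ng/mL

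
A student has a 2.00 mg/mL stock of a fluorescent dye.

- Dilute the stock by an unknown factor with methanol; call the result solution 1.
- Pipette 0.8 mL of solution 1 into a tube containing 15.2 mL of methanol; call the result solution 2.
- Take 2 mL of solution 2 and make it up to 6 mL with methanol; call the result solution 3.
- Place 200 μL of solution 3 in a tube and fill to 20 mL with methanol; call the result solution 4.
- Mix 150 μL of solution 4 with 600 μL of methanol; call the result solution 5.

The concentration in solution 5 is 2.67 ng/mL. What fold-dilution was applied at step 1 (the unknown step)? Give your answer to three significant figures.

25.0-fold

Step 1: unknown factor x
Step 2: 0.8 mL + 15.2 mL = 16 mL total → factor 16/0.8 = 20
Step 3: 2 mL brought to 6 mL → factor 6/2 = 3
Step 4: 200 μL brought to 20 mL → factor 20000/200 = 100
Step 5: 150 μL + 600 μL = 750 μL total → factor 750/150 = 5
Product of known-step factors = 30000
Overall factor = 2.00 mg/mL / (2.67 ng/mL) = 7.4906 × 10^5
x = 7.4906 × 10^5 / 30000 = 25.0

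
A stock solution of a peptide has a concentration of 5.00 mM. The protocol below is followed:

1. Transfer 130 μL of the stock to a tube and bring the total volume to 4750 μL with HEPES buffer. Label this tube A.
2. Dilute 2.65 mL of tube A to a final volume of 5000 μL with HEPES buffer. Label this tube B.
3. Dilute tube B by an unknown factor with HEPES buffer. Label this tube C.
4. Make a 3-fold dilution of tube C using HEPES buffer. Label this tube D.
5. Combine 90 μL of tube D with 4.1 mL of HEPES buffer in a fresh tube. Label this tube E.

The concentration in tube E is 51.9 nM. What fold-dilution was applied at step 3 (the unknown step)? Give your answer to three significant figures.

Step 1: 130 μL brought to 4750 μL → factor 4750/130 = 36.538
Step 2: 2.65 mL brought to 5000 μL → factor 5/2.65 = 1.8868
Step 3: unknown factor x
Step 4: 3-fold → factor 3
Step 5: 90 μL + 4.1 mL = 4190 μL total → factor 4190/90 = 46.556
Product of known-step factors = 9628.7
Overall factor = 5.00 mM / (51.9 nM) = 96339
x = 96339 / 9628.7 = 10.0

10.0-fold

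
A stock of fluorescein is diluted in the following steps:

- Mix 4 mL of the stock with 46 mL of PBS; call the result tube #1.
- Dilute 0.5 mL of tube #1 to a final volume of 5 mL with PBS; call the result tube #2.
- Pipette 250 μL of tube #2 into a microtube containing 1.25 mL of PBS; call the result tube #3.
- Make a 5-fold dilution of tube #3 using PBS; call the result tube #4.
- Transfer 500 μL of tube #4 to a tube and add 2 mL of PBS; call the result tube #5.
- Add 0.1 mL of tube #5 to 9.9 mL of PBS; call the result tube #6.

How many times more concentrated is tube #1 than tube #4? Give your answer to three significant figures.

Step 1: 4 mL + 46 mL = 50 mL total → factor 50/4 = 12.5
Step 2: 0.5 mL brought to 5 mL → factor 5/0.5 = 10
Step 3: 250 μL + 1.25 mL = 1500 μL total → factor 1500/250 = 6
Step 4: 5-fold → factor 5
Dilution factor to tube #1 = 12.5; to tube #4 = 3750
[tube #1]/[tube #4] = (factor to tube #4)/(factor to tube #1) = 3750/12.5 = 300

300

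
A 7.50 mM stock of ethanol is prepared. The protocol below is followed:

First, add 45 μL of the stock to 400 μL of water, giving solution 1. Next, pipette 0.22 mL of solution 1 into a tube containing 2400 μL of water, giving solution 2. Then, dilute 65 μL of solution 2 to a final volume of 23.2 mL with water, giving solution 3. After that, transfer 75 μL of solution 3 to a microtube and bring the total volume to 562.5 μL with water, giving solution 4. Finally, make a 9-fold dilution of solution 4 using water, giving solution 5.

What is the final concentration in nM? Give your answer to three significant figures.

Step 1: 45 μL + 400 μL = 445 μL total → factor 445/45 = 9.8889
Step 2: 0.22 mL + 2400 μL = 2.62 mL total → factor 2.62/0.22 = 11.909
Step 3: 65 μL brought to 23.2 mL → factor 23200/65 = 356.92
Step 4: 75 μL brought to 562.5 μL → factor 562.5/75 = 7.5
Step 5: 9-fold → factor 9
Overall dilution factor = 9.8889 × 11.909 × 356.92 × 7.5 × 9 = 2.8373 × 10^6
Final = 7.50 mM / 2.8373 × 10^6 = 2.643 × 10^-6 mM = 2.64 nM

2.64 nM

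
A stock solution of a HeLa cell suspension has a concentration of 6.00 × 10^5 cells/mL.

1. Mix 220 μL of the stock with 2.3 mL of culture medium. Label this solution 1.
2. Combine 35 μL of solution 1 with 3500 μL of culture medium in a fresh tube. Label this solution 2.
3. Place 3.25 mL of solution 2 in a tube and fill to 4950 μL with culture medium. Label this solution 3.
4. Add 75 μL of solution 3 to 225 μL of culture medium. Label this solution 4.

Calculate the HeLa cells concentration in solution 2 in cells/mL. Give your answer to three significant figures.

519 cells/mL

Step 1: 220 μL + 2.3 mL = 2520 μL total → factor 2520/220 = 11.455
Step 2: 35 μL + 3500 μL = 3535 μL total → factor 3535/35 = 101
Dilution factor through solution 2 = 11.455 × 101 = 1156.9
[solution 2] = 6.00 × 10^5 cells/mL / 1156.9 = 519 cells/mL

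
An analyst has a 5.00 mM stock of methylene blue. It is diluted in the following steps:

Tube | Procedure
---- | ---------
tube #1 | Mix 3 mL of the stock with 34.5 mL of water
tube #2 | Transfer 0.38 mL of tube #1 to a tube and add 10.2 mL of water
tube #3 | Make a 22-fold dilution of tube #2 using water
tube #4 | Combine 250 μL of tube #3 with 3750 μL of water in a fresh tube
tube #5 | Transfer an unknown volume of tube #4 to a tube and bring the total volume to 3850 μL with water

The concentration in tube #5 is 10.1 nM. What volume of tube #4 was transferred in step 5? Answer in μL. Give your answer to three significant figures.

Step 1: 3 mL + 34.5 mL = 37.5 mL total → factor 37.5/3 = 12.5
Step 2: 0.38 mL + 10.2 mL = 10.58 mL total → factor 10.58/0.38 = 27.842
Step 3: 22-fold → factor 22
Step 4: 250 μL + 3750 μL = 4000 μL total → factor 4000/250 = 16
Step 5: v brought to 3850 μL → factor = 3850 μL/v
Product of known-step factors = 1.2251 × 10^5
Overall factor = 5.00 mM / (10.1 nM) = 4.9505 × 10^5
Step-5 factor = 4.9505 × 10^5 / 1.2251 × 10^5 = 4.041
v = 3850 μL / 4.041 = 953 μL

953 μL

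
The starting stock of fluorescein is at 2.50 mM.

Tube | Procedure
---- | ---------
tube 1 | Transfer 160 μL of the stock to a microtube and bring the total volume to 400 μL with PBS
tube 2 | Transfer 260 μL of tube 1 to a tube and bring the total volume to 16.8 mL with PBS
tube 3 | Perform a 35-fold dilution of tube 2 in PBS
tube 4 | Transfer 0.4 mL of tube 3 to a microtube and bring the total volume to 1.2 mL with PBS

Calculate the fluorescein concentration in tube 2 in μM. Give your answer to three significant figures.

15.5 μM

Step 1: 160 μL brought to 400 μL → factor 400/160 = 2.5
Step 2: 260 μL brought to 16.8 mL → factor 16800/260 = 64.615
Dilution factor through tube 2 = 2.5 × 64.615 = 161.54
[tube 2] = 2.50 mM / 161.54 = 0.01548 mM = 15.5 μM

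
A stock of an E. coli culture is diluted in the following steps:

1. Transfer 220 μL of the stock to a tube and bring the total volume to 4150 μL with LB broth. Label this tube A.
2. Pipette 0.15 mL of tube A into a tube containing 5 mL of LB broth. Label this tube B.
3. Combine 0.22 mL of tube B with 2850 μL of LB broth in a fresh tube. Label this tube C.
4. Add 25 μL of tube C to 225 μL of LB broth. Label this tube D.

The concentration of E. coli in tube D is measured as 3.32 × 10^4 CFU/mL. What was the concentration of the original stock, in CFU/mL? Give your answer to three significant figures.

Step 1: 220 μL brought to 4150 μL → factor 4150/220 = 18.864
Step 2: 0.15 mL + 5 mL = 5.15 mL total → factor 5.15/0.15 = 34.333
Step 3: 0.22 mL + 2850 μL = 3.07 mL total → factor 3.07/0.22 = 13.955
Step 4: 25 μL + 225 μL = 250 μL total → factor 250/25 = 10
Overall dilution factor = 18.864 × 34.333 × 13.955 × 10 = 90377
Stock = 3.32 × 10^4 CFU/mL × 90377 = 3.00 × 10^9 CFU/mL

3.00 × 10^9 CFU/mL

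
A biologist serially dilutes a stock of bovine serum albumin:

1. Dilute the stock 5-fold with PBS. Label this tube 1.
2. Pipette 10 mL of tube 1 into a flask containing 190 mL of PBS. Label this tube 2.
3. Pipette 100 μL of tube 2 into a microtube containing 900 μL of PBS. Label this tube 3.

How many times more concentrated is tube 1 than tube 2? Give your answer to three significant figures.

Step 1: 5-fold → factor 5
Step 2: 10 mL + 190 mL = 200 mL total → factor 200/10 = 20
Dilution factor to tube 1 = 5; to tube 2 = 100
[tube 1]/[tube 2] = (factor to tube 2)/(factor to tube 1) = 100/5 = 20.0

20.0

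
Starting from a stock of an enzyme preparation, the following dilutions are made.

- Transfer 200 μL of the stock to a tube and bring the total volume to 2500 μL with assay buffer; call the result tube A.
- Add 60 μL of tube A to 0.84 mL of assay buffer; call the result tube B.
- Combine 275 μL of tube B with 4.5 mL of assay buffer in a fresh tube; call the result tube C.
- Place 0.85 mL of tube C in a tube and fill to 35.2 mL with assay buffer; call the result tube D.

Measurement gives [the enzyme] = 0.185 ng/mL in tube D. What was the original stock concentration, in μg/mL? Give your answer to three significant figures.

24.9 μg/mL

Step 1: 200 μL brought to 2500 μL → factor 2500/200 = 12.5
Step 2: 60 μL + 0.84 mL = 900 μL total → factor 900/60 = 15
Step 3: 275 μL + 4.5 mL = 4775 μL total → factor 4775/275 = 17.364
Step 4: 0.85 mL brought to 35.2 mL → factor 35.2/0.85 = 41.412
Overall dilution factor = 12.5 × 15 × 17.364 × 41.412 = 1.3482 × 10^5
Stock = 0.185 ng/mL × 1.3482 × 10^5 = 2.494 × 10^4 ng/mL = 24.9 μg/mL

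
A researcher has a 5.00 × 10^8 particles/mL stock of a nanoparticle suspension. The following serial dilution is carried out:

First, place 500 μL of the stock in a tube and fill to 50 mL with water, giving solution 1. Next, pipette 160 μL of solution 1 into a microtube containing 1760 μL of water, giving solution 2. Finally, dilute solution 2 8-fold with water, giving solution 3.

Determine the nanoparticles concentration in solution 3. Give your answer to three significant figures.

5.21 × 10^4 particles/mL

Step 1: 500 μL brought to 50 mL → factor 50000/500 = 100
Step 2: 160 μL + 1760 μL = 1920 μL total → factor 1920/160 = 12
Step 3: 8-fold → factor 8
Overall dilution factor = 100 × 12 × 8 = 9600
Final = 5.00 × 10^8 particles/mL / 9600 = 5.21 × 10^4 particles/mL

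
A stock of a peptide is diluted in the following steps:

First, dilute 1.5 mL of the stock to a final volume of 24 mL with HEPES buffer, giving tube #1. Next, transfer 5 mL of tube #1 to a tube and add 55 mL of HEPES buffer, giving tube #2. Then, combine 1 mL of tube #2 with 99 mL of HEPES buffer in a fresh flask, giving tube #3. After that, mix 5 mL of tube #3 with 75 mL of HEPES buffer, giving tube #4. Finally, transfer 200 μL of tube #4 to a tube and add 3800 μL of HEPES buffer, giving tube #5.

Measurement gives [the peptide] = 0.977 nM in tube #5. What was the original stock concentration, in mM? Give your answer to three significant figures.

Step 1: 1.5 mL brought to 24 mL → factor 24/1.5 = 16
Step 2: 5 mL + 55 mL = 60 mL total → factor 60/5 = 12
Step 3: 1 mL + 99 mL = 100 mL total → factor 100/1 = 100
Step 4: 5 mL + 75 mL = 80 mL total → factor 80/5 = 16
Step 5: 200 μL + 3800 μL = 4000 μL total → factor 4000/200 = 20
Overall dilution factor = 16 × 12 × 100 × 16 × 20 = 6.144 × 10^6
Stock = 0.977 nM × 6.144 × 10^6 = 6.003 × 10^6 nM = 6.00 mM

6.00 mM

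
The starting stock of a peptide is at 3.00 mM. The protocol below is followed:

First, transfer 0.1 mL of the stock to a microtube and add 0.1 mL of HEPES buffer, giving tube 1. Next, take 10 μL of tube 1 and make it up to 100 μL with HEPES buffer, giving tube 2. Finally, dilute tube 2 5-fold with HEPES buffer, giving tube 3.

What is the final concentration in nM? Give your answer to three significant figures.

3.00 × 10^4 nM

Step 1: 0.1 mL + 0.1 mL = 0.2 mL total → factor 0.2/0.1 = 2
Step 2: 10 μL brought to 100 μL → factor 100/10 = 10
Step 3: 5-fold → factor 5
Overall dilution factor = 2 × 10 × 5 = 100
Final = 3.00 mM / 100 = 0.03000 mM = 3.00 × 10^4 nM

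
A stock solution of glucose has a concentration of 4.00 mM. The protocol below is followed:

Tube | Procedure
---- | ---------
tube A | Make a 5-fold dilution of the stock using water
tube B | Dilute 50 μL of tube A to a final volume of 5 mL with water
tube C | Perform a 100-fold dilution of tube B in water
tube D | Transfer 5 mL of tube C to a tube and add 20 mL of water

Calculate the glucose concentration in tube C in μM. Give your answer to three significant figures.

Step 1: 5-fold → factor 5
Step 2: 50 μL brought to 5 mL → factor 5000/50 = 100
Step 3: 100-fold → factor 100
Dilution factor through tube C = 5 × 100 × 100 = 50000
[tube C] = 4.00 mM / 50000 = 8.000 × 10^-5 mM = 0.0800 μM

0.0800 μM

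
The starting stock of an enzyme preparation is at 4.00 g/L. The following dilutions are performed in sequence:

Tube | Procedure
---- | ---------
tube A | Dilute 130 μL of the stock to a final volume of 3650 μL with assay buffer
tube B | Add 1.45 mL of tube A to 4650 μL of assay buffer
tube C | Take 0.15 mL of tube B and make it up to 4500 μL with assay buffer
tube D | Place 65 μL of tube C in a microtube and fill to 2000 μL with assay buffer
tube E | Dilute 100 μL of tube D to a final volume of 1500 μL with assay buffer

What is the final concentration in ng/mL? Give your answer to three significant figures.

2.45 ng/mL

Step 1: 130 μL brought to 3650 μL → factor 3650/130 = 28.077
Step 2: 1.45 mL + 4650 μL = 6.1 mL total → factor 6.1/1.45 = 4.2069
Step 3: 0.15 mL brought to 4500 μL → factor 4.5/0.15 = 30
Step 4: 65 μL brought to 2000 μL → factor 2000/65 = 30.769
Step 5: 100 μL brought to 1500 μL → factor 1500/100 = 15
Overall dilution factor = 28.077 × 4.2069 × 30 × 30.769 × 15 = 1.6355 × 10^6
Final = 4.00 g/L / 1.6355 × 10^6 = 2.446 × 10^-6 g/L = 2.45 ng/mL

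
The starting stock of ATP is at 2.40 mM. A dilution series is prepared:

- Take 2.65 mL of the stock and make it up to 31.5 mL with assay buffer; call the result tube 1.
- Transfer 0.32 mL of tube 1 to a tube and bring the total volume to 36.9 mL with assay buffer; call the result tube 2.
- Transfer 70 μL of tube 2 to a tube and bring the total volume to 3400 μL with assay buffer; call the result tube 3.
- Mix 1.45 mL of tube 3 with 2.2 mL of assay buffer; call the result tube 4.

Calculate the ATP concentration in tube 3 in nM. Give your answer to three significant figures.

36.0 nM

Step 1: 2.65 mL brought to 31.5 mL → factor 31.5/2.65 = 11.887
Step 2: 0.32 mL brought to 36.9 mL → factor 36.9/0.32 = 115.31
Step 3: 70 μL brought to 3400 μL → factor 3400/70 = 48.571
Dilution factor through tube 3 = 11.887 × 115.31 × 48.571 = 66577
[tube 3] = 2.40 mM / 66577 = 3.605 × 10^-5 mM = 36.0 nM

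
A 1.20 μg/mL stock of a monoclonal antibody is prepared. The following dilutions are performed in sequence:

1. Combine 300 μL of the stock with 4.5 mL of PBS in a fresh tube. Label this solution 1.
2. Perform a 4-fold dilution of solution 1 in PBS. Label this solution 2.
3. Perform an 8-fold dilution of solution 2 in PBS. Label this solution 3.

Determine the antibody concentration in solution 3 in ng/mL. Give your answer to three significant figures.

2.34 ng/mL

Step 1: 300 μL + 4.5 mL = 4800 μL total → factor 4800/300 = 16
Step 2: 4-fold → factor 4
Step 3: 8-fold → factor 8
Overall dilution factor = 16 × 4 × 8 = 512
Final = 1.20 μg/mL / 512 = 0.002344 μg/mL = 2.34 ng/mL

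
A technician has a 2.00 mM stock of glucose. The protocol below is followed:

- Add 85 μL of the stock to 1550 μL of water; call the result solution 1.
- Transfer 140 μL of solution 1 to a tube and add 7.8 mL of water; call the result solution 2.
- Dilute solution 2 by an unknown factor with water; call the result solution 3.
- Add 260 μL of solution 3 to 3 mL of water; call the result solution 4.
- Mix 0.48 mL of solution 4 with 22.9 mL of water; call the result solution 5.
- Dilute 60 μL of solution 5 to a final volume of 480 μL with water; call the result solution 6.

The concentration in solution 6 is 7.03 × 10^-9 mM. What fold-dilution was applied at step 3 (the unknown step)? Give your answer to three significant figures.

53.4-fold

Step 1: 85 μL + 1550 μL = 1635 μL total → factor 1635/85 = 19.235
Step 2: 140 μL + 7.8 mL = 7940 μL total → factor 7940/140 = 56.714
Step 3: unknown factor x
Step 4: 260 μL + 3 mL = 3260 μL total → factor 3260/260 = 12.538
Step 5: 0.48 mL + 22.9 mL = 23.38 mL total → factor 23.38/0.48 = 48.708
Step 6: 60 μL brought to 480 μL → factor 480/60 = 8
Product of known-step factors = 5.33 × 10^6
Overall factor = 2.00 mM / (7.03 × 10^-9 mM) = 2.845 × 10^8
x = 2.845 × 10^8 / 5.33 × 10^6 = 53.4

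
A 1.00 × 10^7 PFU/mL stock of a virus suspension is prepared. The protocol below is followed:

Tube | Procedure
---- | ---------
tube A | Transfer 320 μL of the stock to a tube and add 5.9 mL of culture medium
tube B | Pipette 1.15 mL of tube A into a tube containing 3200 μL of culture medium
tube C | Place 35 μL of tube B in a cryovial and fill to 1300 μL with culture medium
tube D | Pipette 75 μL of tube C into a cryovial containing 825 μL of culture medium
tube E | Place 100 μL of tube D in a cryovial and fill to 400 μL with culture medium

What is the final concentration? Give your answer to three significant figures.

Step 1: 320 μL + 5.9 mL = 6220 μL total → factor 6220/320 = 19.438
Step 2: 1.15 mL + 3200 μL = 4.35 mL total → factor 4.35/1.15 = 3.7826
Step 3: 35 μL brought to 1300 μL → factor 1300/35 = 37.143
Step 4: 75 μL + 825 μL = 900 μL total → factor 900/75 = 12
Step 5: 100 μL brought to 400 μL → factor 400/100 = 4
Overall dilution factor = 19.438 × 3.7826 × 37.143 × 12 × 4 = 1.3108 × 10^5
Final = 1.00 × 10^7 PFU/mL / 1.3108 × 10^5 = 76.3 PFU/mL

76.3 PFU/mL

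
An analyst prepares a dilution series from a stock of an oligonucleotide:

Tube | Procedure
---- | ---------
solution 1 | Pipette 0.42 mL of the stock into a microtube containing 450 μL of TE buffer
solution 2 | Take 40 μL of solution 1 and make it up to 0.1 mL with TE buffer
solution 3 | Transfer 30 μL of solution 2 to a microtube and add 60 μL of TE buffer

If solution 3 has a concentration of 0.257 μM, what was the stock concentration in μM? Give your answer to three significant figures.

3.99 μM

Step 1: 0.42 mL + 450 μL = 0.87 mL total → factor 0.87/0.42 = 2.0714
Step 2: 40 μL brought to 0.1 mL → factor 100/40 = 2.5
Step 3: 30 μL + 60 μL = 90 μL total → factor 90/30 = 3
Overall dilution factor = 2.0714 × 2.5 × 3 = 15.536
Stock = 0.257 μM × 15.536 = 3.99 μM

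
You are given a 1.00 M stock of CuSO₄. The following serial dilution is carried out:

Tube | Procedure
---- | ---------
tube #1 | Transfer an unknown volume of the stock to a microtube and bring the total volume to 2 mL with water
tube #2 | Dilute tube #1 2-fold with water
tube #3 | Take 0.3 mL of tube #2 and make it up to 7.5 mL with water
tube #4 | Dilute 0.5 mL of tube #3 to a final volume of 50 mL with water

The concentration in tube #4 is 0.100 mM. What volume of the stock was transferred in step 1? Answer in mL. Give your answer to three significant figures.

1.00 mL

Step 1: v brought to 2 mL → factor = 2 mL/v
Step 2: 2-fold → factor 2
Step 3: 0.3 mL brought to 7.5 mL → factor 7.5/0.3 = 25
Step 4: 0.5 mL brought to 50 mL → factor 50/0.5 = 100
Product of known-step factors = 5000
Overall factor = 1.00 M / (0.100 mM) = 10000
Step-1 factor = 10000 / 5000 = 2
v = 2 mL / 2 = 1.00 mL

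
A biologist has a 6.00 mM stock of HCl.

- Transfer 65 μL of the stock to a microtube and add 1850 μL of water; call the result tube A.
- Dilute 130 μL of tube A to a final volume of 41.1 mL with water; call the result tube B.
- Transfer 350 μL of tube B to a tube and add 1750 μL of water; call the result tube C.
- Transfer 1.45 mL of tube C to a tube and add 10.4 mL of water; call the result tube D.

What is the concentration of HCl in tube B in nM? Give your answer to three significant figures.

Step 1: 65 μL + 1850 μL = 1915 μL total → factor 1915/65 = 29.462
Step 2: 130 μL brought to 41.1 mL → factor 41100/130 = 316.15
Dilution factor through tube B = 29.462 × 316.15 = 9314.4
[tube B] = 6.00 mM / 9314.4 = 0.0006442 mM = 644 nM

644 nM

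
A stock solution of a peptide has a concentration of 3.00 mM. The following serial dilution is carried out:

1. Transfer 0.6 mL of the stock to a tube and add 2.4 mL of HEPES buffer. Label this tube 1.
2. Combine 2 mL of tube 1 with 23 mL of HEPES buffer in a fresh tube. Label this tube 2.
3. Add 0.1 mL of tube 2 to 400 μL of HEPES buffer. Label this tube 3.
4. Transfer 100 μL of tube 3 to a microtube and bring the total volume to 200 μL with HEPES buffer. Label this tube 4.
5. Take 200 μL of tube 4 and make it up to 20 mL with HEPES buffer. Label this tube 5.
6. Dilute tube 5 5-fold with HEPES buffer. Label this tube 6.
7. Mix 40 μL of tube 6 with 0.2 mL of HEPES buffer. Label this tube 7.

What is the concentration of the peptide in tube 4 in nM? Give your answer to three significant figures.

4.80 × 10^3 nM

Step 1: 0.6 mL + 2.4 mL = 3 mL total → factor 3/0.6 = 5
Step 2: 2 mL + 23 mL = 25 mL total → factor 25/2 = 12.5
Step 3: 0.1 mL + 400 μL = 0.5 mL total → factor 0.5/0.1 = 5
Step 4: 100 μL brought to 200 μL → factor 200/100 = 2
Dilution factor through tube 4 = 5 × 12.5 × 5 × 2 = 625
[tube 4] = 3.00 mM / 625 = 0.004800 mM = 4.80 × 10^3 nM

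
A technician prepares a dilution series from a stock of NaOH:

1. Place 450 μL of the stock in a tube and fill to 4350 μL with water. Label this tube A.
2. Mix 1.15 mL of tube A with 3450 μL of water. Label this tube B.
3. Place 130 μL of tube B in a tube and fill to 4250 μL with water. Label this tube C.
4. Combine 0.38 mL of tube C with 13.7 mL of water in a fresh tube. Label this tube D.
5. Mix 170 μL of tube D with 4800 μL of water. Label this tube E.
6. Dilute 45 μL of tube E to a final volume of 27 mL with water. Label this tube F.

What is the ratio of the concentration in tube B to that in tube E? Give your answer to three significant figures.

Step 1: 450 μL brought to 4350 μL → factor 4350/450 = 9.6667
Step 2: 1.15 mL + 3450 μL = 4.6 mL total → factor 4.6/1.15 = 4
Step 3: 130 μL brought to 4250 μL → factor 4250/130 = 32.692
Step 4: 0.38 mL + 13.7 mL = 14.08 mL total → factor 14.08/0.38 = 37.053
Step 5: 170 μL + 4800 μL = 4970 μL total → factor 4970/170 = 29.235
Dilution factor to tube B = 38.667; to tube E = 1.3693 × 10^6
[tube B]/[tube E] = (factor to tube E)/(factor to tube B) = 1.3693 × 10^6/38.667 = 3.54 × 10^4

3.54 × 10^4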